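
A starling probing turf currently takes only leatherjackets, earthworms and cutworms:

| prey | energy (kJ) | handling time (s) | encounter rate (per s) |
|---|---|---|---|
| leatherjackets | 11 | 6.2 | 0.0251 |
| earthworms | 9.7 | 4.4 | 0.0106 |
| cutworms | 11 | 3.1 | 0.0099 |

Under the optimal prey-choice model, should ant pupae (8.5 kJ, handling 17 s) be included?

On leatherjackets, earthworms and cutworms alone, R = ΣλE/(1+Σλh) = 0.4878/1.233 = 0.3957 kJ/s.
ant pupae: E/h = 8.5/17 = 0.5 kJ/s.
Since 0.5 > R, including ant pupae increases the long-run rate.

Yes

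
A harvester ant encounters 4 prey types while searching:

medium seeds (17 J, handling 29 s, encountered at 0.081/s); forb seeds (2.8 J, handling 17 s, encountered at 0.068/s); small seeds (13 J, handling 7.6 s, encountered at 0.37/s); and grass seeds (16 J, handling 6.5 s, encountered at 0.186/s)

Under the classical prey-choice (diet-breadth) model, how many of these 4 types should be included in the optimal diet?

2

Profitabilities (E/h, J/s): grass seeds 2.46, small seeds 1.71, medium seeds 0.586, forb seeds 0.165. Add prey in this order while the next type's profitability exceeds the intake rate on those already taken.
Rate on top 1: 1.347. small seeds: 1.71 > 1.347 → include.
Rate on top 2: 1.551. medium seeds: 0.586 < 1.551 → exclude; stop.
Optimal diet: grass seeds, small seeds — 2 of 4 types.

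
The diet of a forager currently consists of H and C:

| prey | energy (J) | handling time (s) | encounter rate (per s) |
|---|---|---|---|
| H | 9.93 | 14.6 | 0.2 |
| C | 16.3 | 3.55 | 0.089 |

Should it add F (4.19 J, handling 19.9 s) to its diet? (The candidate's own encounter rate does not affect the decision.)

Intake rate on the current diet: R = (0.2×9.93 + 0.089×16.3) / (1 + 0.2×14.6 + 0.089×3.55) = 3.437/4.236 = 0.8113 J/s.
Profitability of F: 4.19/19.9 = 0.2106 J/s.
Since 0.2106 < R, time spent handling F is better spent searching.

No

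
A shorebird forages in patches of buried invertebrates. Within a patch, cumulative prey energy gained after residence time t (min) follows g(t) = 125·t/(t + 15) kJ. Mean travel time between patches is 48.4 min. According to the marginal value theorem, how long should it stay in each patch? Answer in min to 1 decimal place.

Optimal t* satisfies g'(t*) = g(t*)/(T + t*).
g'(t) = 125·15/(t + 15)². Setting 125·15/(t+15)² = 125t/[(t+15)(48.4+t)] gives 15(48.4+t) = t(t+15), so t² = 15×48.4 = 726.
t* = √726 = 26.94 min.

26.9 min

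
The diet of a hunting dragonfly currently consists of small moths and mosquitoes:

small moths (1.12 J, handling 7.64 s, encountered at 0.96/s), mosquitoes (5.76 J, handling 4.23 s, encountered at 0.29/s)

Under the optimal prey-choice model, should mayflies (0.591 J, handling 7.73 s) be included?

No

On small moths and mosquitoes alone, R = ΣλE/(1+Σλh) = 2.746/9.561 = 0.2872 J/s.
mayflies: E/h = 0.591/7.73 = 0.07646 J/s.
Since 0.07646 < R, time spent handling mayflies is better spent searching.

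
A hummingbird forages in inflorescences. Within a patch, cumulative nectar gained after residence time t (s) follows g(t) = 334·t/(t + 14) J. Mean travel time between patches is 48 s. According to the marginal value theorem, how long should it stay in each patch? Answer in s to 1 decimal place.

25.9 s

Optimal t* satisfies g'(t*) = g(t*)/(T + t*).
g'(t) = 334·14/(t + 14)². Setting 334·14/(t+14)² = 334t/[(t+14)(48+t)] gives 14(48+t) = t(t+14), so t² = 14×48 = 672.
t* = √672 = 25.92 s.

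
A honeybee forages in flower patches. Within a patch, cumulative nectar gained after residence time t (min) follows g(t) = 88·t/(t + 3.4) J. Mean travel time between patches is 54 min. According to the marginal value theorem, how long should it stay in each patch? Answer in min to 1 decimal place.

Optimal t* satisfies g'(t*) = g(t*)/(T + t*).
g'(t) = 88·3.4/(t + 3.4)². Setting 88·3.4/(t+3.4)² = 88t/[(t+3.4)(54+t)] gives 3.4(54+t) = t(t+3.4), so t² = 3.4×54 = 183.6.
t* = √183.6 = 13.55 min.

13.5 min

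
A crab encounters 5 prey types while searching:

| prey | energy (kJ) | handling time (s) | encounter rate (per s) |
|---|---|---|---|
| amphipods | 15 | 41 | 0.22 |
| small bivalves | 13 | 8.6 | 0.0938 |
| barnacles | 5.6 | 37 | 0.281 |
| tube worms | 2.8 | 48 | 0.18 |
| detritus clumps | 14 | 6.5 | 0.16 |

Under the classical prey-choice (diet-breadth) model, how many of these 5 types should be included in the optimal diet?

2

Rank by E/h (kJ/s): detritus clumps 2.15, small bivalves 1.51, amphipods 0.366, barnacles 0.151, tube worms 0.0583. Include each in turn until the next type's E/h falls below the running intake rate.
Rate on top 1: 1.098. small bivalves: 1.51 > 1.098 → include.
Rate on top 2: 1.215. amphipods: 0.366 < 1.215 → exclude; stop.
Optimal diet: detritus clumps, small bivalves — 2 of 5 types.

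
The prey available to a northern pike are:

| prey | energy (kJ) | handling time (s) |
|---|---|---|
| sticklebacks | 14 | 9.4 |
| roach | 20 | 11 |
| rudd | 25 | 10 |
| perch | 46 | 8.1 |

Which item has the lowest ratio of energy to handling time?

In descending order of E/h:
perch: 46/8.1 = 5.68 kJ/s
rudd: 25/10 = 2.5 kJ/s
roach: 20/11 = 1.82 kJ/s
sticklebacks: 14/9.4 = 1.49 kJ/s

sticklebacks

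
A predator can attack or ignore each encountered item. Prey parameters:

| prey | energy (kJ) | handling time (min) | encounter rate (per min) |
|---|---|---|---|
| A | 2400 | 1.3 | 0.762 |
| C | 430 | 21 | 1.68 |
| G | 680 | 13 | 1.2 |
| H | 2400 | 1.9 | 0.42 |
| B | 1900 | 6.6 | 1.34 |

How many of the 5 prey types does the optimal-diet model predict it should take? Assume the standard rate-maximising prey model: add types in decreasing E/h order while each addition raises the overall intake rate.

2

Profitabilities (E/h, kJ/min): A 1.85e+03, H 1.26e+03, B 288, G 52.3, C 20.5. Add prey in this order while the next type's profitability exceeds the intake rate on those already taken.
Rate on top 1: 918.7. H: 1.26e+03 > 918.7 → include.
Rate on top 2: 1017. B: 288 < 1017 → exclude; stop.
Optimal diet: A, H — 2 of 5 types.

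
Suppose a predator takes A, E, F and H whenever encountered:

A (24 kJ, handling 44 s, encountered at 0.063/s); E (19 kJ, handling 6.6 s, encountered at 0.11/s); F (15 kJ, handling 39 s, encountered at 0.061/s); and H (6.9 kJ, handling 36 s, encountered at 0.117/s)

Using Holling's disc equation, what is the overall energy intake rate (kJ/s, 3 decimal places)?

R = Σλ_iE_i / (1 + Σλ_ih_i)
Numerator: 0.063×24 + 0.11×19 + 0.061×15 + 0.117×6.9 = 5.324
Denominator: 1 + 0.063×44 + 0.11×6.6 + 0.061×39 + 0.117×36 = 11.09
R = 5.324/11.09 = 0.4801 kJ/s

0.480 kJ/s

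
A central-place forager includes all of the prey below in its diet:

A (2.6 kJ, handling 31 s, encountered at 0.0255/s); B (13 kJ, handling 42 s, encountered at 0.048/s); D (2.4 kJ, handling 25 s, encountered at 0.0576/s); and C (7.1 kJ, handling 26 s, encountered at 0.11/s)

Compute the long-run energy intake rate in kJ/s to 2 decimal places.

R = (0.0255×2.6 + 0.048×13 + 0.0576×2.4 + 0.11×7.1) / (1 + 0.0255×31 + 0.048×42 + 0.0576×25 + 0.11×26) = 1.61/8.107 = 0.1985 kJ/s.

0.20 kJ/s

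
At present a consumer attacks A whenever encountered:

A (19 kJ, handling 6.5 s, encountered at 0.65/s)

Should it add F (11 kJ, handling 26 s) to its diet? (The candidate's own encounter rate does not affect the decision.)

Intake rate on the current diet: R = (0.65×19) / (1 + 0.65×6.5) = 12.35/5.225 = 2.364 kJ/s.
F: E/h = 11/26 = 0.4231 kJ/s.
Since 0.4231 < R, time spent handling F is better spent searching.

No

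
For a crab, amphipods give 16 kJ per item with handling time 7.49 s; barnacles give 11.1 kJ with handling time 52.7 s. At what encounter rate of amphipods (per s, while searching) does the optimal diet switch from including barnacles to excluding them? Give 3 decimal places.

0.015 per s

At the threshold, the rate on amphipods alone equals the profitability of barnacles: λ·16/(1 + λ·7.49) = 11.1/52.7 = 0.2106.
Rearranging, λ(16 − 0.2106×7.49) = 0.2106, so λ = 0.2106/14.42 = 0.0146 per s.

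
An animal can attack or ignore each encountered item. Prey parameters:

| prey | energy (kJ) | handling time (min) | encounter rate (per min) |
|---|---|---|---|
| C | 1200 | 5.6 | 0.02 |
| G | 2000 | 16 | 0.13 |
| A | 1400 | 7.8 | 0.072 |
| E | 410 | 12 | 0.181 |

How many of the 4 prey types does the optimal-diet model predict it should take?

E/h in descending order: C 214, A 179, G 125, E 34.2 kJ/min. The optimal diet is the largest prefix of this list for which every included type satisfies E_i/h_i > R on the types above it.
Rate on top 1: 21.58. A: 179 > 21.58 → include.
Rate on top 2: 74.57. G: 125 > 74.57 → include.
Rate on top 3: 102.5. E: 34.2 < 102.5 → exclude; stop.
Optimal diet: C, A, G — 3 of 4 types.

3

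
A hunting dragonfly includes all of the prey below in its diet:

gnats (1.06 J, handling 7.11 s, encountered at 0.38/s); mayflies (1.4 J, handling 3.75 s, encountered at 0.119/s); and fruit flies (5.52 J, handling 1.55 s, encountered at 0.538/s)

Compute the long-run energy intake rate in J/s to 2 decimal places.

R = (0.38×1.06 + 0.119×1.4 + 0.538×5.52) / (1 + 0.38×7.11 + 0.119×3.75 + 0.538×1.55) = 3.539/4.982 = 0.7104 J/s.

0.71 J/s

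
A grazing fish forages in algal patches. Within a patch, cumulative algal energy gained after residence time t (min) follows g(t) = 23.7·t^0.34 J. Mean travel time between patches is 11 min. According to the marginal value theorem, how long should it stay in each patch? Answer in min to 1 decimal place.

By the marginal value theorem, leave when the instantaneous gain rate g'(t) equals the habitat-wide average g(t)/(T + t).
g'(t) = 0.34·23.7·t^-0.66. Setting 0.34·23.7·t^-0.66 = 23.7·t^0.34/(11+t) gives 0.34(11+t) = t, so 0.66·t = 0.34×11.
t* = 0.34×11/0.66 = 5.667 min.

5.7 min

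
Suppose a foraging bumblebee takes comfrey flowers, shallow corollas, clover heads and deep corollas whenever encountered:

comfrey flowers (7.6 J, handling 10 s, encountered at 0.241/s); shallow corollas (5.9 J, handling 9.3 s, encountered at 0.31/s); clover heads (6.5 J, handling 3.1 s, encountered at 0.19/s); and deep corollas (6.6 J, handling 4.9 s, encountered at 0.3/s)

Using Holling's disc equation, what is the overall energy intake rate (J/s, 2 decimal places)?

0.82 J/s

R = Σλ_iE_i / (1 + Σλ_ih_i)
Numerator: 0.241×7.6 + 0.31×5.9 + 0.19×6.5 + 0.3×6.6 = 6.876
Denominator: 1 + 0.241×10 + 0.31×9.3 + 0.19×3.1 + 0.3×4.9 = 8.352
R = 6.876/8.352 = 0.8232 J/s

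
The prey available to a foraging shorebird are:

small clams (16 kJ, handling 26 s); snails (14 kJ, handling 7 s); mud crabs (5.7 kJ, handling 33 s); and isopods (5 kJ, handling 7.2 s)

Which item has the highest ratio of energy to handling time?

In descending order of E/h:
snails: 14/7 = 2 kJ/s
isopods: 5/7.2 = 0.694 kJ/s
small clams: 16/26 = 0.615 kJ/s
mud crabs: 5.7/33 = 0.173 kJ/s

snails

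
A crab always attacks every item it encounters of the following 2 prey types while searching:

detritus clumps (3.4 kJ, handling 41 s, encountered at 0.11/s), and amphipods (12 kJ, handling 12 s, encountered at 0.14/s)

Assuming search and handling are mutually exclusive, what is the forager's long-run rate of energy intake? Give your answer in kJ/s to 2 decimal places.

R = (0.11×3.4 + 0.14×12) / (1 + 0.11×41 + 0.14×12) = 2.054/7.19 = 0.2857 kJ/s.

0.29 kJ/s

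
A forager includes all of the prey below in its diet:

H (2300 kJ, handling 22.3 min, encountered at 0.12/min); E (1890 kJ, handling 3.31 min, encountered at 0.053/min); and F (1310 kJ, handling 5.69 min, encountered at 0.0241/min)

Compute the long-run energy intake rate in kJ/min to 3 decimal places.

102.228 kJ/min

R = (0.12×2300 + 0.053×1890 + 0.0241×1310) / (1 + 0.12×22.3 + 0.053×3.31 + 0.0241×5.69) = 407.7/3.989 = 102.2 kJ/min.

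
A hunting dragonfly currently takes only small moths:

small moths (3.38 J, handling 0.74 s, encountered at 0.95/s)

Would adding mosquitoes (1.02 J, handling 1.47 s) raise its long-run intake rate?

Current rate: (0.95×3.38)/(1 + 0.95×0.74) = 1.885 J/s.
mosquitoes: E/h = 1.02/1.47 = 0.6939 J/s.
Since 0.6939 < R, time spent handling mosquitoes is better spent searching.

No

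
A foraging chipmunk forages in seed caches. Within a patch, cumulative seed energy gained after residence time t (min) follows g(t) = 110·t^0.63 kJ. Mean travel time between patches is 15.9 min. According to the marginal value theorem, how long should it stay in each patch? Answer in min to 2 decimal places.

Optimal t* satisfies g'(t*) = g(t*)/(T + t*).
g'(t) = 0.63·110·t^-0.37. Setting 0.63·110·t^-0.37 = 110·t^0.63/(15.9+t) gives 0.63(15.9+t) = t, so 0.37·t = 0.63×15.9.
t* = 0.63×15.9/0.37 = 27.07 min.

27.07 min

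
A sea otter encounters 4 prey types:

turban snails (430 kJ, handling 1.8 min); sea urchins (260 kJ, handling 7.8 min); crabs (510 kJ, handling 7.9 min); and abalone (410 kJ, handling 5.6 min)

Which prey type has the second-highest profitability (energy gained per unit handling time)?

abalone

Profitability E/h (kJ/min): turban snails = 430/1.8 = 239, sea urchins = 260/7.8 = 33.3, crabs = 510/7.9 = 64.6, abalone = 410/5.6 = 73.2.
Ranked: turban snails > abalone > crabs > sea urchins.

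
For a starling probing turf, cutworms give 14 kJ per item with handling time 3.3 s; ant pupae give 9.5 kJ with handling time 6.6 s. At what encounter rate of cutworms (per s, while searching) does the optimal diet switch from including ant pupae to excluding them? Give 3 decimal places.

0.156 per s

At the threshold, the rate on cutworms alone equals the profitability of ant pupae: λ·14/(1 + λ·3.3) = 9.5/6.6 = 1.439.
Rearranging, λ(14 − 1.439×3.3) = 1.439, so λ = 1.439/9.25 = 0.1556 per s.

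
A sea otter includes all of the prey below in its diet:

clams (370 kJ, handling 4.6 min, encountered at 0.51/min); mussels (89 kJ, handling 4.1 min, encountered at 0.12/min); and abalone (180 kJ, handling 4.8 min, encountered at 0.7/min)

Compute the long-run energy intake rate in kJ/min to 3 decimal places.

R = (0.51×370 + 0.12×89 + 0.7×180) / (1 + 0.51×4.6 + 0.12×4.1 + 0.7×4.8) = 325.4/7.198 = 45.2 kJ/min.

45.204 kJ/min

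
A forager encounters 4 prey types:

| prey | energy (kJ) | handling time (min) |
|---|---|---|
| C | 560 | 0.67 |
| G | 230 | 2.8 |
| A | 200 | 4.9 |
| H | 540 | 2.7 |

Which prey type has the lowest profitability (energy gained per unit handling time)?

A

Profitability E/h (kJ/min): C = 560/0.67 = 836, G = 230/2.8 = 82.1, A = 200/4.9 = 40.8, H = 540/2.7 = 200.
Ranked: C > H > G > A.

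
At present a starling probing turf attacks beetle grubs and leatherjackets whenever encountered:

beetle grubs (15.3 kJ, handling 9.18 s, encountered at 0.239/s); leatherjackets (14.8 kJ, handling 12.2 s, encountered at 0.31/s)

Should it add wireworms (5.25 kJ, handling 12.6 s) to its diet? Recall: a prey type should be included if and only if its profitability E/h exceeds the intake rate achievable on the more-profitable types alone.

Intake rate on the current diet: R = (0.239×15.3 + 0.31×14.8) / (1 + 0.239×9.18 + 0.31×12.2) = 8.245/6.976 = 1.182 kJ/s.
wireworms: E/h = 5.25/12.6 = 0.4167 kJ/s.
Since 0.4167 < R, time spent handling wireworms is better spent searching.

No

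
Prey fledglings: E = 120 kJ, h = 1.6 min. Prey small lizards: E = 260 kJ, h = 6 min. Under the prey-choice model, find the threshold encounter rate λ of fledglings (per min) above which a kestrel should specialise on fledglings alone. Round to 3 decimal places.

0.855 per min

Drop small lizards once their profitability E₂/h₂ falls below the rate achievable on fledglings alone: E₂/h₂ = λE₁/(1 + λh₁).
Solve for λ: λE₁h₂ = E₂(1 + λh₁) → λ(E₁h₂ − E₂h₁) = E₂ → λ = E₂/(E₁h₂ − E₂h₁).
λ = 260/(120×6 − 260×1.6) = 260/304 = 0.8553 per min.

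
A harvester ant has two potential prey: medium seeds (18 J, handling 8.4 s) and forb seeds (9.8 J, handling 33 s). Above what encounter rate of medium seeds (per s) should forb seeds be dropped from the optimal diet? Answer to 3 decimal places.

0.019 per s

Drop forb seeds once their profitability E₂/h₂ falls below the rate achievable on medium seeds alone: E₂/h₂ = λE₁/(1 + λh₁).
Solve for λ: λE₁h₂ = E₂(1 + λh₁) → λ(E₁h₂ − E₂h₁) = E₂ → λ = E₂/(E₁h₂ − E₂h₁).
λ = 9.8/(18×33 − 9.8×8.4) = 9.8/511.7 = 0.01915 per s.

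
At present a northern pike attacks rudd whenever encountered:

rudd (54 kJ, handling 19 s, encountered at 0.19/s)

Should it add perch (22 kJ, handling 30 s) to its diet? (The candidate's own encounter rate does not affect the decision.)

No

On rudd alone, R = ΣλE/(1+Σλh) = 10.26/4.61 = 2.226 kJ/s.
perch: E/h = 22/30 = 0.7333 kJ/s.
Since 0.7333 < R, time spent handling perch is better spent searching.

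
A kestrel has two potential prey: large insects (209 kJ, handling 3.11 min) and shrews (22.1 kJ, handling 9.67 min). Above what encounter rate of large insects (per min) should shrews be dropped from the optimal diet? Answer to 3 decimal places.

At the threshold, the rate on large insects alone equals the profitability of shrews: λ·209/(1 + λ·3.11) = 22.1/9.67 = 2.285.
Rearranging, λ(209 − 2.285×3.11) = 2.285, so λ = 2.285/201.9 = 0.01132 per min.

0.011 per min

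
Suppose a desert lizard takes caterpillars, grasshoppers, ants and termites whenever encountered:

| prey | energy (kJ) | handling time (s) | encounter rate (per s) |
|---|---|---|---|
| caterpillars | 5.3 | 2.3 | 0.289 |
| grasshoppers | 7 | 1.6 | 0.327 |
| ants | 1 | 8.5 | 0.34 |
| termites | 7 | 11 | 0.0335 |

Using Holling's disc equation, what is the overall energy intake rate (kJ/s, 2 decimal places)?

Energy encountered per unit search time: 0.289×5.3 + 0.327×7 + 0.34×1 + 0.0335×7 = 4.395 kJ/s.
Handling time per unit search time: 0.289×2.3 + 0.327×1.6 + 0.34×8.5 + 0.0335×11 = 4.446.
Rate = 4.395/(1 + 4.446) = 0.807 kJ/s.

0.81 kJ/s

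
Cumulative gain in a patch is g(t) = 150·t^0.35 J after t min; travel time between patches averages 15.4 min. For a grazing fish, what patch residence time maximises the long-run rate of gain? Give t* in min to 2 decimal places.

By the marginal value theorem, leave when the instantaneous gain rate g'(t) equals the habitat-wide average g(t)/(T + t).
g'(t) = 0.35·150·t^-0.65. Setting 0.35·150·t^-0.65 = 150·t^0.35/(15.4+t) gives 0.35(15.4+t) = t, so 0.65·t = 0.35×15.4.
t* = 0.35×15.4/0.65 = 8.292 min.

8.29 min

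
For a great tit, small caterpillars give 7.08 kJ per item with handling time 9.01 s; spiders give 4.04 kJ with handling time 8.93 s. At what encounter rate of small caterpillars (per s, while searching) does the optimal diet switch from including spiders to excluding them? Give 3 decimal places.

Drop spiders once their profitability E₂/h₂ falls below the rate achievable on small caterpillars alone: E₂/h₂ = λE₁/(1 + λh₁).
Solve for λ: λE₁h₂ = E₂(1 + λh₁) → λ(E₁h₂ − E₂h₁) = E₂ → λ = E₂/(E₁h₂ − E₂h₁).
λ = 4.04/(7.08×8.93 − 4.04×9.01) = 4.04/26.82 = 0.1506 per s.

0.151 per s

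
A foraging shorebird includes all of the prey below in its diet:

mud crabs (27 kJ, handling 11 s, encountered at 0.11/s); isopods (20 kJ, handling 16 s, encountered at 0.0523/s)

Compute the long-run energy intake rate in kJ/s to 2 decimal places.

1.32 kJ/s

R = Σλ_iE_i / (1 + Σλ_ih_i)
Numerator: 0.11×27 + 0.0523×20 = 4.016
Denominator: 1 + 0.11×11 + 0.0523×16 = 3.047
R = 4.016/3.047 = 1.318 kJ/s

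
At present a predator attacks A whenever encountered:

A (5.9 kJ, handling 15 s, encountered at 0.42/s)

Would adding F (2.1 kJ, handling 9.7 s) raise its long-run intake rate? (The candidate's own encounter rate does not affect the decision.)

No

On A alone, R = ΣλE/(1+Σλh) = 2.478/7.3 = 0.3395 kJ/s.
Profitability of F: 2.1/9.7 = 0.2165 kJ/s.
0.2165 < 0.3395, so adding F would lower the average — exclude it.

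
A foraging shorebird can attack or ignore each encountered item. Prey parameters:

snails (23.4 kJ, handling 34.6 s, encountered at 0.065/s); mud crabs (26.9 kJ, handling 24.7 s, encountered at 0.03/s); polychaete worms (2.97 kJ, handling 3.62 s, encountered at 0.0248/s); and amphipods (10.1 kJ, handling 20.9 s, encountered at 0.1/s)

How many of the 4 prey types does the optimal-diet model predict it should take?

3

Rank by E/h (kJ/s): mud crabs 1.09, polychaete worms 0.82, snails 0.676, amphipods 0.483. Include each in turn until the next type's E/h falls below the running intake rate.
Rate on top 1: 0.4635. polychaete worms: 0.82 > 0.4635 → include.
Rate on top 2: 0.481. snails: 0.676 > 0.481 → include.
Rate on top 3: 0.5887. amphipods: 0.483 < 0.5887 → exclude; stop.
Optimal diet: mud crabs, polychaete worms, snails — 3 of 4 types.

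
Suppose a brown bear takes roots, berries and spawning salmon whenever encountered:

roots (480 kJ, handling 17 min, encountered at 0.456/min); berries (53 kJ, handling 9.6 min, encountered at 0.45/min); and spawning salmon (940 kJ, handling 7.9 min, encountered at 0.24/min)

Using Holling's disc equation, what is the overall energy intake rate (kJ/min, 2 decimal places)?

31.29 kJ/min

R = Σλ_iE_i / (1 + Σλ_ih_i)
Numerator: 0.456×480 + 0.45×53 + 0.24×940 = 468.3
Denominator: 1 + 0.456×17 + 0.45×9.6 + 0.24×7.9 = 14.97
R = 468.3/14.97 = 31.29 kJ/min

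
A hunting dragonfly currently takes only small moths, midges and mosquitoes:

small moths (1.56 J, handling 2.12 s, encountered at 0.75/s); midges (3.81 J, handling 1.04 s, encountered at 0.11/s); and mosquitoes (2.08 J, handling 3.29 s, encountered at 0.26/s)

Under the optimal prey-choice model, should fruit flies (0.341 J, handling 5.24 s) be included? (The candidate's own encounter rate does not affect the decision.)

Current rate: (0.75×1.56 + 0.11×3.81 + 0.26×2.08)/(1 + 0.75×2.12 + 0.11×1.04 + 0.26×3.29) = 0.5983 J/s.
Profitability of fruit flies: 0.341/5.24 = 0.06508 J/s.
Since 0.06508 < R, time spent handling fruit flies is better spent searching.

No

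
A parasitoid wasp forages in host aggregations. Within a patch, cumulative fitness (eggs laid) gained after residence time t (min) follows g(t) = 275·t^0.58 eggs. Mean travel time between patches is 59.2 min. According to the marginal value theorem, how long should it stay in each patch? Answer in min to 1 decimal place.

Optimal t* satisfies g'(t*) = g(t*)/(T + t*).
g'(t) = 0.58·275·t^-0.42. Setting 0.58·275·t^-0.42 = 275·t^0.58/(59.2+t) gives 0.58(59.2+t) = t, so 0.42·t = 0.58×59.2.
t* = 0.58×59.2/0.42 = 81.75 min.

81.8 min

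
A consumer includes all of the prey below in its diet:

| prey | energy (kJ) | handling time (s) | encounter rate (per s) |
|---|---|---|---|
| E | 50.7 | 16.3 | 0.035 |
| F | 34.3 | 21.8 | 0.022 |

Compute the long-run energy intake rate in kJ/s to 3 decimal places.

R = (0.035×50.7 + 0.022×34.3) / (1 + 0.035×16.3 + 0.022×21.8) = 2.529/2.05 = 1.234 kJ/s.

1.234 kJ/s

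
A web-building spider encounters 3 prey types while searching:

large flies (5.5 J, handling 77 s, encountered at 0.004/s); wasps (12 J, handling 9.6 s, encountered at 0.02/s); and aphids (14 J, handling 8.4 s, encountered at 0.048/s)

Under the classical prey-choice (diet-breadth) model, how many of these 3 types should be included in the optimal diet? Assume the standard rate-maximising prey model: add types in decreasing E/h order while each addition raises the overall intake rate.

Profitabilities (E/h, J/s): aphids 1.67, wasps 1.25, large flies 0.0714. Add prey in this order while the next type's profitability exceeds the intake rate on those already taken.
Rate on top 1: 0.4789. wasps: 1.25 > 0.4789 → include.
Rate on top 2: 0.5717. large flies: 0.0714 < 0.5717 → exclude; stop.
Optimal diet: aphids, wasps — 2 of 3 types.

2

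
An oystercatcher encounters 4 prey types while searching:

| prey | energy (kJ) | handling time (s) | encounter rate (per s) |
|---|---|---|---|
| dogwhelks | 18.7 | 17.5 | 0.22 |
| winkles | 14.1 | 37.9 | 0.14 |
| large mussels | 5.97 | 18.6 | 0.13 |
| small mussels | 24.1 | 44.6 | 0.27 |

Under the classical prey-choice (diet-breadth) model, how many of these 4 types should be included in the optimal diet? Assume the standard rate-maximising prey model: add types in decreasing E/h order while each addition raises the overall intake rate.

Rank by E/h (kJ/s): dogwhelks 1.07, small mussels 0.54, winkles 0.372, large mussels 0.321. Include each in turn until the next type's E/h falls below the running intake rate.
Rate on top 1: 0.8482. small mussels: 0.54 < 0.8482 → exclude; stop.
Optimal diet: dogwhelks — 1 of 4 types.

1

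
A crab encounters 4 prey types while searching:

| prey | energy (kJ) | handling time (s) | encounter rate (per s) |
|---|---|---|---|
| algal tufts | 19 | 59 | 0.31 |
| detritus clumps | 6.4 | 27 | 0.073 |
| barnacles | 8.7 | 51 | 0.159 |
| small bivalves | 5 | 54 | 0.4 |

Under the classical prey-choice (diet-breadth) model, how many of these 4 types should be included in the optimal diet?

E/h in descending order: algal tufts 0.322, detritus clumps 0.237, barnacles 0.171, small bivalves 0.0926 kJ/s. The optimal diet is the largest prefix of this list for which every included type satisfies E_i/h_i > R on the types above it.
Rate on top 1: 0.3053. detritus clumps: 0.237 < 0.3053 → exclude; stop.
Optimal diet: algal tufts — 1 of 4 types.

1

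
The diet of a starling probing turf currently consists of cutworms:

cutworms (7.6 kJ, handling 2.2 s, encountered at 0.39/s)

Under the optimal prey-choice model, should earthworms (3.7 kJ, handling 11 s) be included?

No

Intake rate on the current diet: R = (0.39×7.6) / (1 + 0.39×2.2) = 2.964/1.858 = 1.595 kJ/s.
earthworms: E/h = 3.7/11 = 0.3364 kJ/s.
0.3364 < 1.595, so adding earthworms would lower the average — exclude it.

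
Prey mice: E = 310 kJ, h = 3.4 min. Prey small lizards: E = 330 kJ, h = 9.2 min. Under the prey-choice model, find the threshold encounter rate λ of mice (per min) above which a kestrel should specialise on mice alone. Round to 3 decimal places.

At the threshold, the rate on mice alone equals the profitability of small lizards: λ·310/(1 + λ·3.4) = 330/9.2 = 35.87.
Rearranging, λ(310 − 35.87×3.4) = 35.87, so λ = 35.87/188 = 0.1908 per min.

0.191 per min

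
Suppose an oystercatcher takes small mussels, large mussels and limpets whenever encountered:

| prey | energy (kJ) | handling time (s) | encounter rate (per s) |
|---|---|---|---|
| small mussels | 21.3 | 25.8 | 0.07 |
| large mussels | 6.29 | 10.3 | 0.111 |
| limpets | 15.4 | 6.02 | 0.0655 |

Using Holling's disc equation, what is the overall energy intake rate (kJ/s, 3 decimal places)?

0.736 kJ/s

R = Σλ_iE_i / (1 + Σλ_ih_i)
Numerator: 0.07×21.3 + 0.111×6.29 + 0.0655×15.4 = 3.198
Denominator: 1 + 0.07×25.8 + 0.111×10.3 + 0.0655×6.02 = 4.344
R = 3.198/4.344 = 0.7362 kJ/s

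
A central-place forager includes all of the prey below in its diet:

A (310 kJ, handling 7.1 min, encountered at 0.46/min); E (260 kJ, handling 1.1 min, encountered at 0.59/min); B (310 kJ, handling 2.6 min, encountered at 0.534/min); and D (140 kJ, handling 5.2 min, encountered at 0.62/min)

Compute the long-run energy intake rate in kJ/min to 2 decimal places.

R = Σλ_iE_i / (1 + Σλ_ih_i)
Numerator: 0.46×310 + 0.59×260 + 0.534×310 + 0.62×140 = 548.3
Denominator: 1 + 0.46×7.1 + 0.59×1.1 + 0.534×2.6 + 0.62×5.2 = 9.527
R = 548.3/9.527 = 57.55 kJ/min

57.55 kJ/min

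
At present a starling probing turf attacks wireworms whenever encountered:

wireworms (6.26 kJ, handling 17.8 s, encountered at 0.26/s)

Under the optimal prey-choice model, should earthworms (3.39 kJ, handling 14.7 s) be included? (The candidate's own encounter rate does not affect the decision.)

Current rate: (0.26×6.26)/(1 + 0.26×17.8) = 0.2892 kJ/s.
Profitability of earthworms: 3.39/14.7 = 0.2306 kJ/s.
Since 0.2306 < R, time spent handling earthworms is better spent searching.

No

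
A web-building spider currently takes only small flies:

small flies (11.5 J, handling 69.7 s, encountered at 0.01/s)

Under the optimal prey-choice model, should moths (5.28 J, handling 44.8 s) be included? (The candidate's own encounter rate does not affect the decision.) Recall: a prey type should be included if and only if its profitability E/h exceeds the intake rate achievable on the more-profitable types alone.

Current rate: (0.01×11.5)/(1 + 0.01×69.7) = 0.06777 J/s.
moths: E/h = 5.28/44.8 = 0.1179 J/s.
0.1179 > 0.06777, so adding moths raises the average — include it.

Yes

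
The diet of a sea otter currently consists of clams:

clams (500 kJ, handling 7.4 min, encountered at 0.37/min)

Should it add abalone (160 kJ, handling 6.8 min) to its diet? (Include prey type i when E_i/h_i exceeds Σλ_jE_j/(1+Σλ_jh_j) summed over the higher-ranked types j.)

Intake rate on the current diet: R = (0.37×500) / (1 + 0.37×7.4) = 185/3.738 = 49.49 kJ/min.
abalone: E/h = 160/6.8 = 23.53 kJ/min.
Since 23.53 < R, time spent handling abalone is better spent searching.

No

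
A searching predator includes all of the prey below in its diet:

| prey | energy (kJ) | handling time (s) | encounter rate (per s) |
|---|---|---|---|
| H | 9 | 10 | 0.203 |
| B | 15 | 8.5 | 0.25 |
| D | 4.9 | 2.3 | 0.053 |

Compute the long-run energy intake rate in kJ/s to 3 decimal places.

R = (0.203×9 + 0.25×15 + 0.053×4.9) / (1 + 0.203×10 + 0.25×8.5 + 0.053×2.3) = 5.837/5.277 = 1.106 kJ/s.

1.106 kJ/s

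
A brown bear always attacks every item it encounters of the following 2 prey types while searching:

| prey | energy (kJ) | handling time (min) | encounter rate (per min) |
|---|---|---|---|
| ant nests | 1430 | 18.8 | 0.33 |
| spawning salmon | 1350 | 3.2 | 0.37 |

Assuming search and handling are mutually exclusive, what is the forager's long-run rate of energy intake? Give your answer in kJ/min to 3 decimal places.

115.808 kJ/min

R = Σλ_iE_i / (1 + Σλ_ih_i)
Numerator: 0.33×1430 + 0.37×1350 = 971.4
Denominator: 1 + 0.33×18.8 + 0.37×3.2 = 8.388
R = 971.4/8.388 = 115.8 kJ/min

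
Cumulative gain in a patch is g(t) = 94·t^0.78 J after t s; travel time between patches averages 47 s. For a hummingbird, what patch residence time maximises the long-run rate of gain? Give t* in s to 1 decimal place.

166.6 s

By the marginal value theorem, leave when the instantaneous gain rate g'(t) equals the habitat-wide average g(t)/(T + t).
g'(t) = 0.78·94·t^-0.22. Setting 0.78·94·t^-0.22 = 94·t^0.78/(47+t) gives 0.78(47+t) = t, so 0.22·t = 0.78×47.
t* = 0.78×47/0.22 = 166.6 s.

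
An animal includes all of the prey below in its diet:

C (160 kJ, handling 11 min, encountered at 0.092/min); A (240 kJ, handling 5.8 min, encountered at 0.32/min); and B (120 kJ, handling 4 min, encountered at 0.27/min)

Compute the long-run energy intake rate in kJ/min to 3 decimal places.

R = (0.092×160 + 0.32×240 + 0.27×120) / (1 + 0.092×11 + 0.32×5.8 + 0.27×4) = 123.9/4.948 = 25.04 kJ/min.

25.044 kJ/min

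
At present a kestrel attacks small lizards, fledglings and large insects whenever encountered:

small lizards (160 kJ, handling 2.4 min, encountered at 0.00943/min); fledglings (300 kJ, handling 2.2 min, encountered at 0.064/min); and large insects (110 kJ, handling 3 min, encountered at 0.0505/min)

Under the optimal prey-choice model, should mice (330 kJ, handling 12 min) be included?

Yes

Current rate: (0.00943×160 + 0.064×300 + 0.0505×110)/(1 + 0.00943×2.4 + 0.064×2.2 + 0.0505×3) = 19.97 kJ/min.
mice: E/h = 330/12 = 27.5 kJ/min.
Since 27.5 > R, including mice increases the long-run rate.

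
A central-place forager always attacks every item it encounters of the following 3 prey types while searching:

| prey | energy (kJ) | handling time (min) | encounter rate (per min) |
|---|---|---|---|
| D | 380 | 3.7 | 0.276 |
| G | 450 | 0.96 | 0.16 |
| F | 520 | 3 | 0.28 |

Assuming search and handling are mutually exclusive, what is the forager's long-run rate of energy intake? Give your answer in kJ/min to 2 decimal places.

Energy encountered per unit search time: 0.276×380 + 0.16×450 + 0.28×520 = 322.5 kJ/min.
Handling time per unit search time: 0.276×3.7 + 0.16×0.96 + 0.28×3 = 2.015.
Rate = 322.5/(1 + 2.015) = 107 kJ/min.

106.97 kJ/min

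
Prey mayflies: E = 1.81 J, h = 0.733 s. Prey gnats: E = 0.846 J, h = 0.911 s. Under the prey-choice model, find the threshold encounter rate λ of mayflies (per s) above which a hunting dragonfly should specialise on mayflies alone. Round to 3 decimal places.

0.822 per s

The zero-one rule: include gnats iff E₂/h₂ > λE₁/(1+λh₁). Equality gives the switch point.
λE₁h₂ = E₂ + λE₂h₁ ⇒ λ = E₂/(E₁h₂ − E₂h₁) = 0.846/(1.649 − 0.6201) = 0.8223 per s.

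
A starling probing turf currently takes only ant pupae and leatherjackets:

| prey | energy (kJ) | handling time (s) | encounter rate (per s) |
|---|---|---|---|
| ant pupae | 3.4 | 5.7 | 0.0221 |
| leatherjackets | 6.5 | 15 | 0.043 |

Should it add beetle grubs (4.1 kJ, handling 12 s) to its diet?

Current rate: (0.0221×3.4 + 0.043×6.5)/(1 + 0.0221×5.7 + 0.043×15) = 0.2003 kJ/s.
beetle grubs: E/h = 4.1/12 = 0.3417 kJ/s.
Since 0.3417 > R, including beetle grubs increases the long-run rate.

Yes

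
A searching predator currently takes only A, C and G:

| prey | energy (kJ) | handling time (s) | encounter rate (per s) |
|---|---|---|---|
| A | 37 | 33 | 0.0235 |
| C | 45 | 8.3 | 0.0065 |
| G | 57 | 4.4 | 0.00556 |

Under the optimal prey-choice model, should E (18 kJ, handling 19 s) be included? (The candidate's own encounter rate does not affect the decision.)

Yes

Intake rate on the current diet: R = (0.0235×37 + 0.0065×45 + 0.00556×57) / (1 + 0.0235×33 + 0.0065×8.3 + 0.00556×4.4) = 1.479/1.854 = 0.7977 kJ/s.
E: E/h = 18/19 = 0.9474 kJ/s.
0.9474 > 0.7977, so adding E raises the average — include it.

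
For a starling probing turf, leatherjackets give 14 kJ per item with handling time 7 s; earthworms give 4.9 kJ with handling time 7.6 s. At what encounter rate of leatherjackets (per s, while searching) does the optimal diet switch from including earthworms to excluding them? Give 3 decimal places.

The zero-one rule: include earthworms iff E₂/h₂ > λE₁/(1+λh₁). Equality gives the switch point.
λE₁h₂ = E₂ + λE₂h₁ ⇒ λ = E₂/(E₁h₂ − E₂h₁) = 4.9/(106.4 − 34.3) = 0.06796 per s.

0.068 per s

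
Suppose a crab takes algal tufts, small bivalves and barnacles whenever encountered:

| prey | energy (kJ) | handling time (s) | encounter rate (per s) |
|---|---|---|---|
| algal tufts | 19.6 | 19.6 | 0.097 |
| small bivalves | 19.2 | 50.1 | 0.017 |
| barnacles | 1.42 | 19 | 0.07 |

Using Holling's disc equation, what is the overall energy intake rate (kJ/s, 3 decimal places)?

0.458 kJ/s

R = (0.097×19.6 + 0.017×19.2 + 0.07×1.42) / (1 + 0.097×19.6 + 0.017×50.1 + 0.07×19) = 2.327/5.083 = 0.4578 kJ/s.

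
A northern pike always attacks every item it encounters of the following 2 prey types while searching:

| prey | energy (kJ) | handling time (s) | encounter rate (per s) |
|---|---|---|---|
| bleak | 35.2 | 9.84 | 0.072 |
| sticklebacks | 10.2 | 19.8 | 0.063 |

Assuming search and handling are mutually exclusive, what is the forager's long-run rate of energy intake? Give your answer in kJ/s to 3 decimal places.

Energy encountered per unit search time: 0.072×35.2 + 0.063×10.2 = 3.177 kJ/s.
Handling time per unit search time: 0.072×9.84 + 0.063×19.8 = 1.956.
Rate = 3.177/(1 + 1.956) = 1.075 kJ/s.

1.075 kJ/s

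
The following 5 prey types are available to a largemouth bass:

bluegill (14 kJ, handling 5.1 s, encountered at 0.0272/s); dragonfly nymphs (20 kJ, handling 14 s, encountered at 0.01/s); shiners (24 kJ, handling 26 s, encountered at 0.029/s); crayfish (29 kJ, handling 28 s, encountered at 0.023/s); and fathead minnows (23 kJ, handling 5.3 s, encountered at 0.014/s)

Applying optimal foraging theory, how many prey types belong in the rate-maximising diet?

Rank by E/h (kJ/s): fathead minnows 4.34, bluegill 2.75, dragonfly nymphs 1.43, crayfish 1.04, shiners 0.923. Include each in turn until the next type's E/h falls below the running intake rate.
Rate on top 1: 0.2998. bluegill: 2.75 > 0.2998 → include.
Rate on top 2: 0.5794. dragonfly nymphs: 1.43 > 0.5794 → include.
Rate on top 3: 0.6673. crayfish: 1.04 > 0.6673 → include.
Rate on top 4: 0.7861. shiners: 0.923 > 0.7861 → include.
Optimal diet: fathead minnows, bluegill, dragonfly nymphs, crayfish, shiners — 5 of 5 types.

5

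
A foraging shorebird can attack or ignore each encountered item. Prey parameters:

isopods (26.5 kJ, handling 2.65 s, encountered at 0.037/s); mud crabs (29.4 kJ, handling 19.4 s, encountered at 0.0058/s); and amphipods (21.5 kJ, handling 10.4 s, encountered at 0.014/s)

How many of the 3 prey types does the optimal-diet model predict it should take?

3

E/h in descending order: isopods 10, amphipods 2.07, mud crabs 1.52 kJ/s. The optimal diet is the largest prefix of this list for which every included type satisfies E_i/h_i > R on the types above it.
Rate on top 1: 0.8929. amphipods: 2.07 > 0.8929 → include.
Rate on top 2: 1.03. mud crabs: 1.52 > 1.03 → include.
Optimal diet: isopods, amphipods, mud crabs — 3 of 3 types.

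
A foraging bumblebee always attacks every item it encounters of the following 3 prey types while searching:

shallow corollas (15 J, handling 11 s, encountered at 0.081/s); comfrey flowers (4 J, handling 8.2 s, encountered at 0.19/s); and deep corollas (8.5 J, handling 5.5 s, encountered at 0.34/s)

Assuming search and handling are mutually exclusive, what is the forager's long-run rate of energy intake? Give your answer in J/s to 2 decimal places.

0.91 J/s

Energy encountered per unit search time: 0.081×15 + 0.19×4 + 0.34×8.5 = 4.865 J/s.
Handling time per unit search time: 0.081×11 + 0.19×8.2 + 0.34×5.5 = 4.319.
Rate = 4.865/(1 + 4.319) = 0.9146 J/s.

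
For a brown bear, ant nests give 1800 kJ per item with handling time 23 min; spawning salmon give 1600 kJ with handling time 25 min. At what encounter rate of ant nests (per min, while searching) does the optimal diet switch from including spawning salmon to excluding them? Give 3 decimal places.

0.195 per min

The zero-one rule: include spawning salmon iff E₂/h₂ > λE₁/(1+λh₁). Equality gives the switch point.
λE₁h₂ = E₂ + λE₂h₁ ⇒ λ = E₂/(E₁h₂ − E₂h₁) = 1600/(4.5e+04 − 3.68e+04) = 0.1951 per min.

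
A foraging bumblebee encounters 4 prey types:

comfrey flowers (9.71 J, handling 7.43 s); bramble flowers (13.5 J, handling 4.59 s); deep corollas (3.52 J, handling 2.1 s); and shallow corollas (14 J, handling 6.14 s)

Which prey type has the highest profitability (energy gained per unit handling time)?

bramble flowers

In descending order of E/h:
bramble flowers: 13.5/4.59 = 2.94 J/s
shallow corollas: 14/6.14 = 2.28 J/s
deep corollas: 3.52/2.1 = 1.68 J/s
comfrey flowers: 9.71/7.43 = 1.31 J/s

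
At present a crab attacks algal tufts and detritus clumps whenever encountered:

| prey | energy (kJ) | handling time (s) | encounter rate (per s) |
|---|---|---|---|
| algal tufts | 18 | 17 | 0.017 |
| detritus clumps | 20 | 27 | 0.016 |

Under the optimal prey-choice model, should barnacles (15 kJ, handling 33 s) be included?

Current rate: (0.017×18 + 0.016×20)/(1 + 0.017×17 + 0.016×27) = 0.3637 kJ/s.
Profitability of barnacles: 15/33 = 0.4545 kJ/s.
0.4545 > 0.3637, so adding barnacles raises the average — include it.

Yes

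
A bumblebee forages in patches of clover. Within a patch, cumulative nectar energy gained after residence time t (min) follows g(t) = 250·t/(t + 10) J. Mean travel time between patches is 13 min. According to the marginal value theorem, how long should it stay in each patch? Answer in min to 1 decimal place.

11.4 min

By the marginal value theorem, leave when the instantaneous gain rate g'(t) equals the habitat-wide average g(t)/(T + t).
g'(t) = 250·10/(t + 10)². Setting 250·10/(t+10)² = 250t/[(t+10)(13+t)] gives 10(13+t) = t(t+10), so t² = 10×13 = 130.
t* = √130 = 11.4 min.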